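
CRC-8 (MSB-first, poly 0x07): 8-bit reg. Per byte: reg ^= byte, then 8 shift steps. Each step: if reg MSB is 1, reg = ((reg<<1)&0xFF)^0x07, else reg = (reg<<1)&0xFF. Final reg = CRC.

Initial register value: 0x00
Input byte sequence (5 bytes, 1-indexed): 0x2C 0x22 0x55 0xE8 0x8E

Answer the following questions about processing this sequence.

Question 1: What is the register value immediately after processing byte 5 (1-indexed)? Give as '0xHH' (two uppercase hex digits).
After byte 1 (0x2C): reg=0xC4
After byte 2 (0x22): reg=0xBC
After byte 3 (0x55): reg=0x91
After byte 4 (0xE8): reg=0x68
After byte 5 (0x8E): reg=0xBC

Answer: 0xBC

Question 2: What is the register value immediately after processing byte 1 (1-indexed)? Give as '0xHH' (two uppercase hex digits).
After byte 1 (0x2C): reg=0xC4

Answer: 0xC4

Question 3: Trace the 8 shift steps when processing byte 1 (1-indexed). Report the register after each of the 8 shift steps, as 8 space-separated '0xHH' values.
Register before byte 1: 0x00
After XOR with byte 0x2C: 0x2C

Answer: 0x58 0xB0 0x67 0xCE 0x9B 0x31 0x62 0xC4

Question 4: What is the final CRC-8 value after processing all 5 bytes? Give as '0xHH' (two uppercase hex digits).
Answer: 0xBC

Derivation:
After byte 1 (0x2C): reg=0xC4
After byte 2 (0x22): reg=0xBC
After byte 3 (0x55): reg=0x91
After byte 4 (0xE8): reg=0x68
After byte 5 (0x8E): reg=0xBC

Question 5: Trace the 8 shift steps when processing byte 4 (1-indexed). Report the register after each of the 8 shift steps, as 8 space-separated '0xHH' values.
After byte 1 (0x2C): reg=0xC4
After byte 2 (0x22): reg=0xBC
After byte 3 (0x55): reg=0x91
Register before byte 4: 0x91
After XOR with byte 0xE8: 0x79

Answer: 0xF2 0xE3 0xC1 0x85 0x0D 0x1A 0x34 0x68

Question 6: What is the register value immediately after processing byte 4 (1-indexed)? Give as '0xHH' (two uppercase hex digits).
After byte 1 (0x2C): reg=0xC4
After byte 2 (0x22): reg=0xBC
After byte 3 (0x55): reg=0x91
After byte 4 (0xE8): reg=0x68

Answer: 0x68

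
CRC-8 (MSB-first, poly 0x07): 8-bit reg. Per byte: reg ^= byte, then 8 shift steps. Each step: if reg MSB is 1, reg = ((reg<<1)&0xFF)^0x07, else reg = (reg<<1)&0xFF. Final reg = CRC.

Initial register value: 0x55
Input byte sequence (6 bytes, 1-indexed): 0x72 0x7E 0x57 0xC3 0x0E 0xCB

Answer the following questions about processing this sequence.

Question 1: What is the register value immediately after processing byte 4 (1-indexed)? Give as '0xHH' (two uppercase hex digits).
Answer: 0xC7

Derivation:
After byte 1 (0x72): reg=0xF5
After byte 2 (0x7E): reg=0xB8
After byte 3 (0x57): reg=0x83
After byte 4 (0xC3): reg=0xC7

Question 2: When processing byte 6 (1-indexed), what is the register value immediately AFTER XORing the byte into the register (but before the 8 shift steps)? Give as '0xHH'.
Register before byte 6: 0x71
Byte 6: 0xCB
0x71 XOR 0xCB = 0xBA

Answer: 0xBA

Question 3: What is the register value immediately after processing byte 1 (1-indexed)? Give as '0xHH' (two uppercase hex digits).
Answer: 0xF5

Derivation:
After byte 1 (0x72): reg=0xF5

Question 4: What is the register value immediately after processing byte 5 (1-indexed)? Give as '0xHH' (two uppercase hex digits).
Answer: 0x71

Derivation:
After byte 1 (0x72): reg=0xF5
After byte 2 (0x7E): reg=0xB8
After byte 3 (0x57): reg=0x83
After byte 4 (0xC3): reg=0xC7
After byte 5 (0x0E): reg=0x71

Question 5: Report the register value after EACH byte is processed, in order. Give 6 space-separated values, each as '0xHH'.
0xF5 0xB8 0x83 0xC7 0x71 0x2F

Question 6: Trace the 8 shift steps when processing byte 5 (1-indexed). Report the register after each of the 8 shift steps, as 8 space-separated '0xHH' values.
Answer: 0x95 0x2D 0x5A 0xB4 0x6F 0xDE 0xBB 0x71

Derivation:
After byte 1 (0x72): reg=0xF5
After byte 2 (0x7E): reg=0xB8
After byte 3 (0x57): reg=0x83
After byte 4 (0xC3): reg=0xC7
Register before byte 5: 0xC7
After XOR with byte 0x0E: 0xC9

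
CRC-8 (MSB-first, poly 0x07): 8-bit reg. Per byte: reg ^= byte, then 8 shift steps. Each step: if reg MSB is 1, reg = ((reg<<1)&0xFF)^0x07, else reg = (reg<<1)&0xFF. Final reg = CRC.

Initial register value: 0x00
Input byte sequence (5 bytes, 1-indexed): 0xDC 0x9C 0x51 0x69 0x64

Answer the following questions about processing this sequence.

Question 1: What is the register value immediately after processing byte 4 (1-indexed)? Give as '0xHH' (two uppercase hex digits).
Answer: 0x77

Derivation:
After byte 1 (0xDC): reg=0x1A
After byte 2 (0x9C): reg=0x9B
After byte 3 (0x51): reg=0x78
After byte 4 (0x69): reg=0x77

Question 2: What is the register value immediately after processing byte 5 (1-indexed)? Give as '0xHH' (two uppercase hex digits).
After byte 1 (0xDC): reg=0x1A
After byte 2 (0x9C): reg=0x9B
After byte 3 (0x51): reg=0x78
After byte 4 (0x69): reg=0x77
After byte 5 (0x64): reg=0x79

Answer: 0x79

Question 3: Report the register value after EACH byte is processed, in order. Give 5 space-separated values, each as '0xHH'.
0x1A 0x9B 0x78 0x77 0x79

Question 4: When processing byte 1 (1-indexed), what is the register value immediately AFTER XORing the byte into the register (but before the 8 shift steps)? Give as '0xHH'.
Register before byte 1: 0x00
Byte 1: 0xDC
0x00 XOR 0xDC = 0xDC

Answer: 0xDC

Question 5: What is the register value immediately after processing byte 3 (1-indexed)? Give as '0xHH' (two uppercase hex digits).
After byte 1 (0xDC): reg=0x1A
After byte 2 (0x9C): reg=0x9B
After byte 3 (0x51): reg=0x78

Answer: 0x78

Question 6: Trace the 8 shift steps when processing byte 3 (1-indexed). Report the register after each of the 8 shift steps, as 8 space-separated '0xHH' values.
After byte 1 (0xDC): reg=0x1A
After byte 2 (0x9C): reg=0x9B
Register before byte 3: 0x9B
After XOR with byte 0x51: 0xCA

Answer: 0x93 0x21 0x42 0x84 0x0F 0x1E 0x3C 0x78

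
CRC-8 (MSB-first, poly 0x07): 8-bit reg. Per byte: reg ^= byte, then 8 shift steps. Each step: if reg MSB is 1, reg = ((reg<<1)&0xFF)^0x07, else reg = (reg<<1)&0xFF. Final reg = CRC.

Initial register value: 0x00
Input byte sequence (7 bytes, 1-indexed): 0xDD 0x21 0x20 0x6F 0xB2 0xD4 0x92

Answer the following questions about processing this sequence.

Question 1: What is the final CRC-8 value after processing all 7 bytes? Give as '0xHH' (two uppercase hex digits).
After byte 1 (0xDD): reg=0x1D
After byte 2 (0x21): reg=0xB4
After byte 3 (0x20): reg=0xE5
After byte 4 (0x6F): reg=0xBF
After byte 5 (0xB2): reg=0x23
After byte 6 (0xD4): reg=0xCB
After byte 7 (0x92): reg=0x88

Answer: 0x88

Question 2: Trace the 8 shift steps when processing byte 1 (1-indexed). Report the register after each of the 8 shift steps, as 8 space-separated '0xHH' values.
Register before byte 1: 0x00
After XOR with byte 0xDD: 0xDD

Answer: 0xBD 0x7D 0xFA 0xF3 0xE1 0xC5 0x8D 0x1D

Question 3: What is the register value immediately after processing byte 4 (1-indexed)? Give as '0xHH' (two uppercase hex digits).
Answer: 0xBF

Derivation:
After byte 1 (0xDD): reg=0x1D
After byte 2 (0x21): reg=0xB4
After byte 3 (0x20): reg=0xE5
After byte 4 (0x6F): reg=0xBF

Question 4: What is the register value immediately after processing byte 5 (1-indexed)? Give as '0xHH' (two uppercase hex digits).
After byte 1 (0xDD): reg=0x1D
After byte 2 (0x21): reg=0xB4
After byte 3 (0x20): reg=0xE5
After byte 4 (0x6F): reg=0xBF
After byte 5 (0xB2): reg=0x23

Answer: 0x23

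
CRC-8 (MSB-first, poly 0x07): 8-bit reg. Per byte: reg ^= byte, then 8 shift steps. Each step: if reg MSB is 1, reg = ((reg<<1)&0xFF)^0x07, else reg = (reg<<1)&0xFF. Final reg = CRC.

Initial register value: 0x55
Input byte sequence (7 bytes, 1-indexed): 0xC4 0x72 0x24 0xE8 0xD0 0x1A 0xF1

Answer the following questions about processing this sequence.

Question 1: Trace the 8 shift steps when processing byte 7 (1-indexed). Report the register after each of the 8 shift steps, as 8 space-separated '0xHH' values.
Answer: 0x0A 0x14 0x28 0x50 0xA0 0x47 0x8E 0x1B

Derivation:
After byte 1 (0xC4): reg=0xFE
After byte 2 (0x72): reg=0xAD
After byte 3 (0x24): reg=0xB6
After byte 4 (0xE8): reg=0x9D
After byte 5 (0xD0): reg=0xE4
After byte 6 (0x1A): reg=0xF4
Register before byte 7: 0xF4
After XOR with byte 0xF1: 0x05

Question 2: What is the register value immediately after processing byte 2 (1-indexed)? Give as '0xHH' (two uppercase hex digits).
After byte 1 (0xC4): reg=0xFE
After byte 2 (0x72): reg=0xAD

Answer: 0xAD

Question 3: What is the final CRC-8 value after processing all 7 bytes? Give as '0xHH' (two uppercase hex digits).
After byte 1 (0xC4): reg=0xFE
After byte 2 (0x72): reg=0xAD
After byte 3 (0x24): reg=0xB6
After byte 4 (0xE8): reg=0x9D
After byte 5 (0xD0): reg=0xE4
After byte 6 (0x1A): reg=0xF4
After byte 7 (0xF1): reg=0x1B

Answer: 0x1B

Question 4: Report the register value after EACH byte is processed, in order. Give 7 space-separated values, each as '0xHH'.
0xFE 0xAD 0xB6 0x9D 0xE4 0xF4 0x1B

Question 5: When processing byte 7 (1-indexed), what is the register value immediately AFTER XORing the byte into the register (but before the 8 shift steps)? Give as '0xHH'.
Register before byte 7: 0xF4
Byte 7: 0xF1
0xF4 XOR 0xF1 = 0x05

Answer: 0x05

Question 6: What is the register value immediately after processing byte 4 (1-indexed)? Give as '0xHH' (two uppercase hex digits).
Answer: 0x9D

Derivation:
After byte 1 (0xC4): reg=0xFE
After byte 2 (0x72): reg=0xAD
After byte 3 (0x24): reg=0xB6
After byte 4 (0xE8): reg=0x9D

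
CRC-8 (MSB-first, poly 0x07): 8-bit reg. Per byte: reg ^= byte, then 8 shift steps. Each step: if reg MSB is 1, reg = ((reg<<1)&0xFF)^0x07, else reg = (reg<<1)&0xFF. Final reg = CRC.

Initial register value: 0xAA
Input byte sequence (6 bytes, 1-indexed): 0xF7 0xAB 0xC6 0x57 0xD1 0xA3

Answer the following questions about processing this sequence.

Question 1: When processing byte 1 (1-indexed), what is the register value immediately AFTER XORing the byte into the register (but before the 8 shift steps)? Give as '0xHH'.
Register before byte 1: 0xAA
Byte 1: 0xF7
0xAA XOR 0xF7 = 0x5D

Answer: 0x5D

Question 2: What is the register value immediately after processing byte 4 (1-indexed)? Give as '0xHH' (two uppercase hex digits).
Answer: 0x97

Derivation:
After byte 1 (0xF7): reg=0x94
After byte 2 (0xAB): reg=0xBD
After byte 3 (0xC6): reg=0x66
After byte 4 (0x57): reg=0x97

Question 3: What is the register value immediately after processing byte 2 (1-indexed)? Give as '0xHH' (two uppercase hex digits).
Answer: 0xBD

Derivation:
After byte 1 (0xF7): reg=0x94
After byte 2 (0xAB): reg=0xBD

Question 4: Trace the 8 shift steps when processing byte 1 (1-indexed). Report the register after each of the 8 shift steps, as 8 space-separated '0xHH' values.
Answer: 0xBA 0x73 0xE6 0xCB 0x91 0x25 0x4A 0x94

Derivation:
Register before byte 1: 0xAA
After XOR with byte 0xF7: 0x5D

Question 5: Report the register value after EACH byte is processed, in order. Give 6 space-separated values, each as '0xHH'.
0x94 0xBD 0x66 0x97 0xD5 0x45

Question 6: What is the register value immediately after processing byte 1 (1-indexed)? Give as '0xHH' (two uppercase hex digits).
After byte 1 (0xF7): reg=0x94

Answer: 0x94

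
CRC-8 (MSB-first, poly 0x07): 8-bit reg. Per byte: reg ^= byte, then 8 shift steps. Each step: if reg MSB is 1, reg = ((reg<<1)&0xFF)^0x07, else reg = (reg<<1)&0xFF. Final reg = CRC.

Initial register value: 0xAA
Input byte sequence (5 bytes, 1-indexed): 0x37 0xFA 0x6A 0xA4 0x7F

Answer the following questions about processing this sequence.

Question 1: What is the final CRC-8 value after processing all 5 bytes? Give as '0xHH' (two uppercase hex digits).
Answer: 0xBA

Derivation:
After byte 1 (0x37): reg=0xDA
After byte 2 (0xFA): reg=0xE0
After byte 3 (0x6A): reg=0xBF
After byte 4 (0xA4): reg=0x41
After byte 5 (0x7F): reg=0xBA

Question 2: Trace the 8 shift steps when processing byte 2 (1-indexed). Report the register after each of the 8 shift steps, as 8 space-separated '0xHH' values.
Answer: 0x40 0x80 0x07 0x0E 0x1C 0x38 0x70 0xE0

Derivation:
After byte 1 (0x37): reg=0xDA
Register before byte 2: 0xDA
After XOR with byte 0xFA: 0x20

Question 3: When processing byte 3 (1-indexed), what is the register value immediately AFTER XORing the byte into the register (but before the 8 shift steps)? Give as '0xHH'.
Register before byte 3: 0xE0
Byte 3: 0x6A
0xE0 XOR 0x6A = 0x8A

Answer: 0x8A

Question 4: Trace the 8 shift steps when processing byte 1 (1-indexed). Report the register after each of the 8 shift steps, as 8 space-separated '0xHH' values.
Register before byte 1: 0xAA
After XOR with byte 0x37: 0x9D

Answer: 0x3D 0x7A 0xF4 0xEF 0xD9 0xB5 0x6D 0xDA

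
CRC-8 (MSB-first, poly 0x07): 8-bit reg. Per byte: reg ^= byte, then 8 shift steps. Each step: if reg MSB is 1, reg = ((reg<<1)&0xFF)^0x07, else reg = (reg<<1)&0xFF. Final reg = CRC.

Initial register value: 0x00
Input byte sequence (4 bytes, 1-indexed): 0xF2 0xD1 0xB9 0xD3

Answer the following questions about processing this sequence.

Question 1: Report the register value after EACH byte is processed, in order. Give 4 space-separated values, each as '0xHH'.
0xD0 0x07 0x33 0xAE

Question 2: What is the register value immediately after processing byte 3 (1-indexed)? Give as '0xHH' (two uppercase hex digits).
After byte 1 (0xF2): reg=0xD0
After byte 2 (0xD1): reg=0x07
After byte 3 (0xB9): reg=0x33

Answer: 0x33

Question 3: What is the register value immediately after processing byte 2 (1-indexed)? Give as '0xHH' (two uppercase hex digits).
After byte 1 (0xF2): reg=0xD0
After byte 2 (0xD1): reg=0x07

Answer: 0x07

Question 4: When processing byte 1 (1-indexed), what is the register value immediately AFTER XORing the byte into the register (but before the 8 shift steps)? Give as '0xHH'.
Answer: 0xF2

Derivation:
Register before byte 1: 0x00
Byte 1: 0xF2
0x00 XOR 0xF2 = 0xF2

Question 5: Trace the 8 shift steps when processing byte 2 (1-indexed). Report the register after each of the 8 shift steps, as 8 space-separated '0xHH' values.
Answer: 0x02 0x04 0x08 0x10 0x20 0x40 0x80 0x07

Derivation:
After byte 1 (0xF2): reg=0xD0
Register before byte 2: 0xD0
After XOR with byte 0xD1: 0x01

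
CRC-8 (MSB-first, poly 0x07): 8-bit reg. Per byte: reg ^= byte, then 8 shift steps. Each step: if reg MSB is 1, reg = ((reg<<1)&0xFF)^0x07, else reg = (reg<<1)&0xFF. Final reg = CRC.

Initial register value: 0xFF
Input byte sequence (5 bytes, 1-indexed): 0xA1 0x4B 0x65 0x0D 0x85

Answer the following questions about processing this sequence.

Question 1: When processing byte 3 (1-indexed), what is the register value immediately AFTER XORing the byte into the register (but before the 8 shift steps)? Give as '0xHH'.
Answer: 0x49

Derivation:
Register before byte 3: 0x2C
Byte 3: 0x65
0x2C XOR 0x65 = 0x49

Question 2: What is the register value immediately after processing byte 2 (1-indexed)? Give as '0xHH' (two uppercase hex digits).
After byte 1 (0xA1): reg=0x9D
After byte 2 (0x4B): reg=0x2C

Answer: 0x2C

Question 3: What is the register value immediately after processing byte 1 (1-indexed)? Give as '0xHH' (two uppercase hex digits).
Answer: 0x9D

Derivation:
After byte 1 (0xA1): reg=0x9D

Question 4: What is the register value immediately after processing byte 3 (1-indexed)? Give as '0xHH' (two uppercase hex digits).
Answer: 0xF8

Derivation:
After byte 1 (0xA1): reg=0x9D
After byte 2 (0x4B): reg=0x2C
After byte 3 (0x65): reg=0xF8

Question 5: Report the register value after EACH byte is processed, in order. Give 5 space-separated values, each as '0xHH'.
0x9D 0x2C 0xF8 0xC5 0xC7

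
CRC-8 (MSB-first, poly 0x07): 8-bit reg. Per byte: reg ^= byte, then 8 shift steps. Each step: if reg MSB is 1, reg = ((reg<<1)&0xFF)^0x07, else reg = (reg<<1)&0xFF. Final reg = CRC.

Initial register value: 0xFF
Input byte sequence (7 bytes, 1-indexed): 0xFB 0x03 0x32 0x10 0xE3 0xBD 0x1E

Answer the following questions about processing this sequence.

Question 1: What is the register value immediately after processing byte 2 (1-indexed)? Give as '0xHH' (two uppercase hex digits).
Answer: 0x5D

Derivation:
After byte 1 (0xFB): reg=0x1C
After byte 2 (0x03): reg=0x5D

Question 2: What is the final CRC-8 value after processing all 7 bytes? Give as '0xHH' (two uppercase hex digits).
After byte 1 (0xFB): reg=0x1C
After byte 2 (0x03): reg=0x5D
After byte 3 (0x32): reg=0x0A
After byte 4 (0x10): reg=0x46
After byte 5 (0xE3): reg=0x72
After byte 6 (0xBD): reg=0x63
After byte 7 (0x1E): reg=0x74

Answer: 0x74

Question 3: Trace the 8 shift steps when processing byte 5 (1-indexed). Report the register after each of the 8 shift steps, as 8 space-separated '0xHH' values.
Answer: 0x4D 0x9A 0x33 0x66 0xCC 0x9F 0x39 0x72

Derivation:
After byte 1 (0xFB): reg=0x1C
After byte 2 (0x03): reg=0x5D
After byte 3 (0x32): reg=0x0A
After byte 4 (0x10): reg=0x46
Register before byte 5: 0x46
After XOR with byte 0xE3: 0xA5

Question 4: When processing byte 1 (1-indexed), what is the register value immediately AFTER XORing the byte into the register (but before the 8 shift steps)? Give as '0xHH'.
Answer: 0x04

Derivation:
Register before byte 1: 0xFF
Byte 1: 0xFB
0xFF XOR 0xFB = 0x04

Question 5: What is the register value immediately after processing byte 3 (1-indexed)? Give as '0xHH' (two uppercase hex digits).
Answer: 0x0A

Derivation:
After byte 1 (0xFB): reg=0x1C
After byte 2 (0x03): reg=0x5D
After byte 3 (0x32): reg=0x0A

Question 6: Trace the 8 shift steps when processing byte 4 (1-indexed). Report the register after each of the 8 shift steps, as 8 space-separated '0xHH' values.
Answer: 0x34 0x68 0xD0 0xA7 0x49 0x92 0x23 0x46

Derivation:
After byte 1 (0xFB): reg=0x1C
After byte 2 (0x03): reg=0x5D
After byte 3 (0x32): reg=0x0A
Register before byte 4: 0x0A
After XOR with byte 0x10: 0x1A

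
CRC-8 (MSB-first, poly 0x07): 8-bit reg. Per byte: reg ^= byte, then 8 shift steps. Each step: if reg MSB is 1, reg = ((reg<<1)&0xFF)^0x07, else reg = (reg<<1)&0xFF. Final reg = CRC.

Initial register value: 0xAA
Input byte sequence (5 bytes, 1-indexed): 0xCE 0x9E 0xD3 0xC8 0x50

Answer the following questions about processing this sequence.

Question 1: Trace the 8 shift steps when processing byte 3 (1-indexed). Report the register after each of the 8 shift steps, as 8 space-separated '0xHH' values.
Answer: 0x45 0x8A 0x13 0x26 0x4C 0x98 0x37 0x6E

Derivation:
After byte 1 (0xCE): reg=0x3B
After byte 2 (0x9E): reg=0x72
Register before byte 3: 0x72
After XOR with byte 0xD3: 0xA1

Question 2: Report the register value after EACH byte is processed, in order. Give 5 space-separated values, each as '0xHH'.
0x3B 0x72 0x6E 0x7B 0xD1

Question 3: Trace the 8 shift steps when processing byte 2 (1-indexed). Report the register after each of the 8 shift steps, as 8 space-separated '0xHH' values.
After byte 1 (0xCE): reg=0x3B
Register before byte 2: 0x3B
After XOR with byte 0x9E: 0xA5

Answer: 0x4D 0x9A 0x33 0x66 0xCC 0x9F 0x39 0x72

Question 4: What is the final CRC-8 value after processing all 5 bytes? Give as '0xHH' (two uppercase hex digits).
After byte 1 (0xCE): reg=0x3B
After byte 2 (0x9E): reg=0x72
After byte 3 (0xD3): reg=0x6E
After byte 4 (0xC8): reg=0x7B
After byte 5 (0x50): reg=0xD1

Answer: 0xD1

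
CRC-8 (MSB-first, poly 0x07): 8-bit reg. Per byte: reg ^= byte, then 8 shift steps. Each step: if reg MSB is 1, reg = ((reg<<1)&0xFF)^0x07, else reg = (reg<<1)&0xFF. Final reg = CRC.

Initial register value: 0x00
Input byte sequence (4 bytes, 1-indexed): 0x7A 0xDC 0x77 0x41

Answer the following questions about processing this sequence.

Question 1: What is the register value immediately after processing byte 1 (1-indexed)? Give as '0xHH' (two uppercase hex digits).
Answer: 0x61

Derivation:
After byte 1 (0x7A): reg=0x61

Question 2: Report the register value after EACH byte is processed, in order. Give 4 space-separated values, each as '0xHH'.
0x61 0x3A 0xE4 0x72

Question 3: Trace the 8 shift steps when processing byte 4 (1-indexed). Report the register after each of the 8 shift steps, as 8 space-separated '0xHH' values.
After byte 1 (0x7A): reg=0x61
After byte 2 (0xDC): reg=0x3A
After byte 3 (0x77): reg=0xE4
Register before byte 4: 0xE4
After XOR with byte 0x41: 0xA5

Answer: 0x4D 0x9A 0x33 0x66 0xCC 0x9F 0x39 0x72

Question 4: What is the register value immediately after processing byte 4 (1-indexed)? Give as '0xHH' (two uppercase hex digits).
After byte 1 (0x7A): reg=0x61
After byte 2 (0xDC): reg=0x3A
After byte 3 (0x77): reg=0xE4
After byte 4 (0x41): reg=0x72

Answer: 0x72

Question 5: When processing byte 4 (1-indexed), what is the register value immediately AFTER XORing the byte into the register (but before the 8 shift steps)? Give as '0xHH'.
Register before byte 4: 0xE4
Byte 4: 0x41
0xE4 XOR 0x41 = 0xA5

Answer: 0xA5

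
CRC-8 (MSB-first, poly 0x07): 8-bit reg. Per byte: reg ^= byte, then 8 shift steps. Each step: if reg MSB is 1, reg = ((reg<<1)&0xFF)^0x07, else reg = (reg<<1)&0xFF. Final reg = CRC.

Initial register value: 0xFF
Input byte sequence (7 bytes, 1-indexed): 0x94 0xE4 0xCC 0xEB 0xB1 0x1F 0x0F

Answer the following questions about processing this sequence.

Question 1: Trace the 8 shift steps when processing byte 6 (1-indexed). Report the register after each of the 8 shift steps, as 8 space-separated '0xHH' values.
After byte 1 (0x94): reg=0x16
After byte 2 (0xE4): reg=0xD0
After byte 3 (0xCC): reg=0x54
After byte 4 (0xEB): reg=0x34
After byte 5 (0xB1): reg=0x92
Register before byte 6: 0x92
After XOR with byte 0x1F: 0x8D

Answer: 0x1D 0x3A 0x74 0xE8 0xD7 0xA9 0x55 0xAA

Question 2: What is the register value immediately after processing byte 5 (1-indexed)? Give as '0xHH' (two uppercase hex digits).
After byte 1 (0x94): reg=0x16
After byte 2 (0xE4): reg=0xD0
After byte 3 (0xCC): reg=0x54
After byte 4 (0xEB): reg=0x34
After byte 5 (0xB1): reg=0x92

Answer: 0x92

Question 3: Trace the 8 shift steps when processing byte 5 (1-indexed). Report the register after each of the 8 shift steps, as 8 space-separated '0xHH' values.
After byte 1 (0x94): reg=0x16
After byte 2 (0xE4): reg=0xD0
After byte 3 (0xCC): reg=0x54
After byte 4 (0xEB): reg=0x34
Register before byte 5: 0x34
After XOR with byte 0xB1: 0x85

Answer: 0x0D 0x1A 0x34 0x68 0xD0 0xA7 0x49 0x92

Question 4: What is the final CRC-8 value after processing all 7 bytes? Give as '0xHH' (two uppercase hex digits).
Answer: 0x72

Derivation:
After byte 1 (0x94): reg=0x16
After byte 2 (0xE4): reg=0xD0
After byte 3 (0xCC): reg=0x54
After byte 4 (0xEB): reg=0x34
After byte 5 (0xB1): reg=0x92
After byte 6 (0x1F): reg=0xAA
After byte 7 (0x0F): reg=0x72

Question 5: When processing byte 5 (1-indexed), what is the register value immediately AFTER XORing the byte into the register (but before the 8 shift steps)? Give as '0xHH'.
Register before byte 5: 0x34
Byte 5: 0xB1
0x34 XOR 0xB1 = 0x85

Answer: 0x85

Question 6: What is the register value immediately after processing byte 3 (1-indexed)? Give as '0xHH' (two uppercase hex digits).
After byte 1 (0x94): reg=0x16
After byte 2 (0xE4): reg=0xD0
After byte 3 (0xCC): reg=0x54

Answer: 0x54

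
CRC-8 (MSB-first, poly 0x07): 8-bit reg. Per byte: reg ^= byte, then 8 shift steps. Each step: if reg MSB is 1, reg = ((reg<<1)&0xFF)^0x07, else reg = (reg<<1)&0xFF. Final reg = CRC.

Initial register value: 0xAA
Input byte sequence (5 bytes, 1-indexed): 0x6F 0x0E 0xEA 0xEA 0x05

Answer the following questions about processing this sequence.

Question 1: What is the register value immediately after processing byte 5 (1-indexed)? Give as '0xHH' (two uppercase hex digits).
Answer: 0xE5

Derivation:
After byte 1 (0x6F): reg=0x55
After byte 2 (0x0E): reg=0x86
After byte 3 (0xEA): reg=0x03
After byte 4 (0xEA): reg=0x91
After byte 5 (0x05): reg=0xE5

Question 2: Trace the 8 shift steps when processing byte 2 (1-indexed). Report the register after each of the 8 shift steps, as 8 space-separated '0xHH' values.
Answer: 0xB6 0x6B 0xD6 0xAB 0x51 0xA2 0x43 0x86

Derivation:
After byte 1 (0x6F): reg=0x55
Register before byte 2: 0x55
After XOR with byte 0x0E: 0x5B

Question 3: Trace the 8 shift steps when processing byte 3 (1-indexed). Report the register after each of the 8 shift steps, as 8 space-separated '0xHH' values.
Answer: 0xD8 0xB7 0x69 0xD2 0xA3 0x41 0x82 0x03

Derivation:
After byte 1 (0x6F): reg=0x55
After byte 2 (0x0E): reg=0x86
Register before byte 3: 0x86
After XOR with byte 0xEA: 0x6C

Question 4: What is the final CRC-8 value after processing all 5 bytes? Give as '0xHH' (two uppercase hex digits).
After byte 1 (0x6F): reg=0x55
After byte 2 (0x0E): reg=0x86
After byte 3 (0xEA): reg=0x03
After byte 4 (0xEA): reg=0x91
After byte 5 (0x05): reg=0xE5

Answer: 0xE5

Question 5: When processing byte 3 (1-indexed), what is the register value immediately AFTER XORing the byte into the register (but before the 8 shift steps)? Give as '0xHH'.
Answer: 0x6C

Derivation:
Register before byte 3: 0x86
Byte 3: 0xEA
0x86 XOR 0xEA = 0x6C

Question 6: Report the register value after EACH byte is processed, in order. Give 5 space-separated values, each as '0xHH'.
0x55 0x86 0x03 0x91 0xE5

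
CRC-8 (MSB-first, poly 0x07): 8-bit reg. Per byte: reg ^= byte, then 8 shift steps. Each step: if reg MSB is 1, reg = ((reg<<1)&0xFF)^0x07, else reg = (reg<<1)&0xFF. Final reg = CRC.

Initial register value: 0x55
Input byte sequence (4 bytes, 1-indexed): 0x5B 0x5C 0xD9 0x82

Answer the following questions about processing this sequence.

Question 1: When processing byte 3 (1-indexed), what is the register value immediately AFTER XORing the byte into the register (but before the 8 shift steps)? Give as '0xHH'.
Answer: 0x9C

Derivation:
Register before byte 3: 0x45
Byte 3: 0xD9
0x45 XOR 0xD9 = 0x9C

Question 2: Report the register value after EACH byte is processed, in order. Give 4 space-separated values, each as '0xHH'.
0x2A 0x45 0xDD 0x9A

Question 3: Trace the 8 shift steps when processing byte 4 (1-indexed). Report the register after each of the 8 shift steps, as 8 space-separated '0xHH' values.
After byte 1 (0x5B): reg=0x2A
After byte 2 (0x5C): reg=0x45
After byte 3 (0xD9): reg=0xDD
Register before byte 4: 0xDD
After XOR with byte 0x82: 0x5F

Answer: 0xBE 0x7B 0xF6 0xEB 0xD1 0xA5 0x4D 0x9A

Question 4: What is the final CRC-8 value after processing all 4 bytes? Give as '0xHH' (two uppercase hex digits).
After byte 1 (0x5B): reg=0x2A
After byte 2 (0x5C): reg=0x45
After byte 3 (0xD9): reg=0xDD
After byte 4 (0x82): reg=0x9A

Answer: 0x9A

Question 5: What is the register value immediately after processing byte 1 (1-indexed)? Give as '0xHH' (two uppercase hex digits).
Answer: 0x2A

Derivation:
After byte 1 (0x5B): reg=0x2A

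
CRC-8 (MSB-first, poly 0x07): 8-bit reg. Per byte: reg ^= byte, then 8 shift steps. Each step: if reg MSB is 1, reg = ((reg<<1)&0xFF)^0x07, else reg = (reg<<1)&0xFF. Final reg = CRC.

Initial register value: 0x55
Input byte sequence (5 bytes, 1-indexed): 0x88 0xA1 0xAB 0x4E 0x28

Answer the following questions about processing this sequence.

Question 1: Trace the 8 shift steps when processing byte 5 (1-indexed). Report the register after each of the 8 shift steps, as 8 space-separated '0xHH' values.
After byte 1 (0x88): reg=0x1D
After byte 2 (0xA1): reg=0x3D
After byte 3 (0xAB): reg=0xEB
After byte 4 (0x4E): reg=0x72
Register before byte 5: 0x72
After XOR with byte 0x28: 0x5A

Answer: 0xB4 0x6F 0xDE 0xBB 0x71 0xE2 0xC3 0x81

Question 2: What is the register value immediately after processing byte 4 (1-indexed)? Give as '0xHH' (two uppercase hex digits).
Answer: 0x72

Derivation:
After byte 1 (0x88): reg=0x1D
After byte 2 (0xA1): reg=0x3D
After byte 3 (0xAB): reg=0xEB
After byte 4 (0x4E): reg=0x72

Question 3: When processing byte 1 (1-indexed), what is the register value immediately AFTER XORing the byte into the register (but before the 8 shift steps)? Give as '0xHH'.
Register before byte 1: 0x55
Byte 1: 0x88
0x55 XOR 0x88 = 0xDD

Answer: 0xDD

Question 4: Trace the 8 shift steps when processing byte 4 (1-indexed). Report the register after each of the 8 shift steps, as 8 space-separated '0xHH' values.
After byte 1 (0x88): reg=0x1D
After byte 2 (0xA1): reg=0x3D
After byte 3 (0xAB): reg=0xEB
Register before byte 4: 0xEB
After XOR with byte 0x4E: 0xA5

Answer: 0x4D 0x9A 0x33 0x66 0xCC 0x9F 0x39 0x72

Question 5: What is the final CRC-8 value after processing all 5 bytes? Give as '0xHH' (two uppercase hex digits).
After byte 1 (0x88): reg=0x1D
After byte 2 (0xA1): reg=0x3D
After byte 3 (0xAB): reg=0xEB
After byte 4 (0x4E): reg=0x72
After byte 5 (0x28): reg=0x81

Answer: 0x81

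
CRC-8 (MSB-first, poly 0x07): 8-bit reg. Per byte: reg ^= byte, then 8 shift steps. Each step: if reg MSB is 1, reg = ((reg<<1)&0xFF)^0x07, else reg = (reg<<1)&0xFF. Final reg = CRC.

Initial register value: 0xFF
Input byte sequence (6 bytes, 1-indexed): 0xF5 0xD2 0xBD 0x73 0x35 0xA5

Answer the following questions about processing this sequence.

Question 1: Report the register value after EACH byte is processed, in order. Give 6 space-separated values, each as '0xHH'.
0x36 0xB2 0x2D 0x9D 0x51 0xC2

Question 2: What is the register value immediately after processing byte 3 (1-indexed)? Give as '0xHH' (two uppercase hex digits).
After byte 1 (0xF5): reg=0x36
After byte 2 (0xD2): reg=0xB2
After byte 3 (0xBD): reg=0x2D

Answer: 0x2D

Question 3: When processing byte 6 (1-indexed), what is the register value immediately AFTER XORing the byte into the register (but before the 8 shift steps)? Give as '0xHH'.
Register before byte 6: 0x51
Byte 6: 0xA5
0x51 XOR 0xA5 = 0xF4

Answer: 0xF4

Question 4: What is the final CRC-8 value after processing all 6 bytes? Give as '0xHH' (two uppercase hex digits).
Answer: 0xC2

Derivation:
After byte 1 (0xF5): reg=0x36
After byte 2 (0xD2): reg=0xB2
After byte 3 (0xBD): reg=0x2D
After byte 4 (0x73): reg=0x9D
After byte 5 (0x35): reg=0x51
After byte 6 (0xA5): reg=0xC2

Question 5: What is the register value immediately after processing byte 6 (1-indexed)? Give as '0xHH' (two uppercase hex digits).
After byte 1 (0xF5): reg=0x36
After byte 2 (0xD2): reg=0xB2
After byte 3 (0xBD): reg=0x2D
After byte 4 (0x73): reg=0x9D
After byte 5 (0x35): reg=0x51
After byte 6 (0xA5): reg=0xC2

Answer: 0xC2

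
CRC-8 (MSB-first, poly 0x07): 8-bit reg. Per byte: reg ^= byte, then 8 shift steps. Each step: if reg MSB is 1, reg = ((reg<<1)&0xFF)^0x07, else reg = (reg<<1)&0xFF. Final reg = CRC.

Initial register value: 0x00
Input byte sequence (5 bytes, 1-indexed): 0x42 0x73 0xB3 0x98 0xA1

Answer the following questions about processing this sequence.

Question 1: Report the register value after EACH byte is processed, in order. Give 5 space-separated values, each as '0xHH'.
0xC9 0x2F 0xDD 0xDC 0x74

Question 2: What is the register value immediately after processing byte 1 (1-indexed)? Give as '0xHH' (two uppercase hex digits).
After byte 1 (0x42): reg=0xC9

Answer: 0xC9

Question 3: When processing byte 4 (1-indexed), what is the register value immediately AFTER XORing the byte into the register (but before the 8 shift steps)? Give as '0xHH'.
Answer: 0x45

Derivation:
Register before byte 4: 0xDD
Byte 4: 0x98
0xDD XOR 0x98 = 0x45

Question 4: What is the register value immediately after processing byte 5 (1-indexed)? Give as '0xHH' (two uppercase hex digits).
Answer: 0x74

Derivation:
After byte 1 (0x42): reg=0xC9
After byte 2 (0x73): reg=0x2F
After byte 3 (0xB3): reg=0xDD
After byte 4 (0x98): reg=0xDC
After byte 5 (0xA1): reg=0x74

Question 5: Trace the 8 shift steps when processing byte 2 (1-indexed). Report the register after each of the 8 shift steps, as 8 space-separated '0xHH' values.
After byte 1 (0x42): reg=0xC9
Register before byte 2: 0xC9
After XOR with byte 0x73: 0xBA

Answer: 0x73 0xE6 0xCB 0x91 0x25 0x4A 0x94 0x2F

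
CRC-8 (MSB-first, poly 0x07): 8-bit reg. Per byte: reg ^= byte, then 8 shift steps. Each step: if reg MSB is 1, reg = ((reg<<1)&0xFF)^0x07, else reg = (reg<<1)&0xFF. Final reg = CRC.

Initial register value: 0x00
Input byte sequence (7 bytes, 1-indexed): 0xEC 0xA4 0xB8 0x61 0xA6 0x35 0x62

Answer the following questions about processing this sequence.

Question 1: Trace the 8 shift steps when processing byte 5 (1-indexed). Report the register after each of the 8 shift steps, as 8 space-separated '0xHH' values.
After byte 1 (0xEC): reg=0x8A
After byte 2 (0xA4): reg=0xCA
After byte 3 (0xB8): reg=0x59
After byte 4 (0x61): reg=0xA8
Register before byte 5: 0xA8
After XOR with byte 0xA6: 0x0E

Answer: 0x1C 0x38 0x70 0xE0 0xC7 0x89 0x15 0x2A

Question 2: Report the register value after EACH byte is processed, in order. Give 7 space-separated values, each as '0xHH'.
0x8A 0xCA 0x59 0xA8 0x2A 0x5D 0xBD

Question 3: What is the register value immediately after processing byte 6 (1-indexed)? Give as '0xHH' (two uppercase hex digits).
Answer: 0x5D

Derivation:
After byte 1 (0xEC): reg=0x8A
After byte 2 (0xA4): reg=0xCA
After byte 3 (0xB8): reg=0x59
After byte 4 (0x61): reg=0xA8
After byte 5 (0xA6): reg=0x2A
After byte 6 (0x35): reg=0x5D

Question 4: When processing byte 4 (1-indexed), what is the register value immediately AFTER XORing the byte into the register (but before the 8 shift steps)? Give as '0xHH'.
Answer: 0x38

Derivation:
Register before byte 4: 0x59
Byte 4: 0x61
0x59 XOR 0x61 = 0x38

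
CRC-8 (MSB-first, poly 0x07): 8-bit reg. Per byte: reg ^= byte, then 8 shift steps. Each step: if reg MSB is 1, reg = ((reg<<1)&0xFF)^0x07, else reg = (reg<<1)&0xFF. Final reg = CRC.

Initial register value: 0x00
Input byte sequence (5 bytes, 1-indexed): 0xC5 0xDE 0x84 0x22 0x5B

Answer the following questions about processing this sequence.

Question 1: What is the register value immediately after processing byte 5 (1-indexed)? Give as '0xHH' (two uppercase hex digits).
After byte 1 (0xC5): reg=0x55
After byte 2 (0xDE): reg=0xB8
After byte 3 (0x84): reg=0xB4
After byte 4 (0x22): reg=0xEB
After byte 5 (0x5B): reg=0x19

Answer: 0x19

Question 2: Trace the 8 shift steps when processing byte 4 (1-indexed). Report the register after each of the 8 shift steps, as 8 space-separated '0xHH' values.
Answer: 0x2B 0x56 0xAC 0x5F 0xBE 0x7B 0xF6 0xEB

Derivation:
After byte 1 (0xC5): reg=0x55
After byte 2 (0xDE): reg=0xB8
After byte 3 (0x84): reg=0xB4
Register before byte 4: 0xB4
After XOR with byte 0x22: 0x96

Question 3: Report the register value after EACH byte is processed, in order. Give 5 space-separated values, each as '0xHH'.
0x55 0xB8 0xB4 0xEB 0x19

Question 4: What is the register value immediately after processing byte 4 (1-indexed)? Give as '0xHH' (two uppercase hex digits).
After byte 1 (0xC5): reg=0x55
After byte 2 (0xDE): reg=0xB8
After byte 3 (0x84): reg=0xB4
After byte 4 (0x22): reg=0xEB

Answer: 0xEB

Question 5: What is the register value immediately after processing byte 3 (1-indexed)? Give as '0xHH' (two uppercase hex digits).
After byte 1 (0xC5): reg=0x55
After byte 2 (0xDE): reg=0xB8
After byte 3 (0x84): reg=0xB4

Answer: 0xB4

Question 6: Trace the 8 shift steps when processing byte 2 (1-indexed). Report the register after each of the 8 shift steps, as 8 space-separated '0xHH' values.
After byte 1 (0xC5): reg=0x55
Register before byte 2: 0x55
After XOR with byte 0xDE: 0x8B

Answer: 0x11 0x22 0x44 0x88 0x17 0x2E 0x5C 0xB8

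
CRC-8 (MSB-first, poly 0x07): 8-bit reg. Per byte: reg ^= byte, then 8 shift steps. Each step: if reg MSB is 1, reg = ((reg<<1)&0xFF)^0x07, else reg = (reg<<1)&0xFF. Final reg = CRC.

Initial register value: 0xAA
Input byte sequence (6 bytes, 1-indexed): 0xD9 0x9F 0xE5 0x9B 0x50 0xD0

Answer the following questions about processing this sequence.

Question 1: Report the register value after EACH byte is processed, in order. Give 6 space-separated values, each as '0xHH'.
0x5E 0x49 0x4D 0x2C 0x73 0x60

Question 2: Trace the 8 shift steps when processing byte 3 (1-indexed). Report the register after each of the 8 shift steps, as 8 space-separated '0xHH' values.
After byte 1 (0xD9): reg=0x5E
After byte 2 (0x9F): reg=0x49
Register before byte 3: 0x49
After XOR with byte 0xE5: 0xAC

Answer: 0x5F 0xBE 0x7B 0xF6 0xEB 0xD1 0xA5 0x4D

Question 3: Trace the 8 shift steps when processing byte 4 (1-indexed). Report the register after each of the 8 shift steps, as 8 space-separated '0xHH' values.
After byte 1 (0xD9): reg=0x5E
After byte 2 (0x9F): reg=0x49
After byte 3 (0xE5): reg=0x4D
Register before byte 4: 0x4D
After XOR with byte 0x9B: 0xD6

Answer: 0xAB 0x51 0xA2 0x43 0x86 0x0B 0x16 0x2C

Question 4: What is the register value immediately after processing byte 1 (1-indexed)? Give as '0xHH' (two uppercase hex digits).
Answer: 0x5E

Derivation:
After byte 1 (0xD9): reg=0x5E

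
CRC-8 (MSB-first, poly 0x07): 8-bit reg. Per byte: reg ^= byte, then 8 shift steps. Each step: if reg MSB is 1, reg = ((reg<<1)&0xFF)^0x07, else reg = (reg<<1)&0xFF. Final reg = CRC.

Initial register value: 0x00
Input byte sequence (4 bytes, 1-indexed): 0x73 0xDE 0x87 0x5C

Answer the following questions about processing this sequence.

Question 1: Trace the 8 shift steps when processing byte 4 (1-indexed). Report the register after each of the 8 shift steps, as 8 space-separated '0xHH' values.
After byte 1 (0x73): reg=0x5E
After byte 2 (0xDE): reg=0x89
After byte 3 (0x87): reg=0x2A
Register before byte 4: 0x2A
After XOR with byte 0x5C: 0x76

Answer: 0xEC 0xDF 0xB9 0x75 0xEA 0xD3 0xA1 0x45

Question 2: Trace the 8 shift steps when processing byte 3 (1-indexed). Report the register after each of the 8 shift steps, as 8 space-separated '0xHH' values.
Answer: 0x1C 0x38 0x70 0xE0 0xC7 0x89 0x15 0x2A

Derivation:
After byte 1 (0x73): reg=0x5E
After byte 2 (0xDE): reg=0x89
Register before byte 3: 0x89
After XOR with byte 0x87: 0x0E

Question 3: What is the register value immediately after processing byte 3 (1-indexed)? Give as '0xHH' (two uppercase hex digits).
After byte 1 (0x73): reg=0x5E
After byte 2 (0xDE): reg=0x89
After byte 3 (0x87): reg=0x2A

Answer: 0x2A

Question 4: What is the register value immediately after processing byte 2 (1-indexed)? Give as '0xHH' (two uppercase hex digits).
Answer: 0x89

Derivation:
After byte 1 (0x73): reg=0x5E
After byte 2 (0xDE): reg=0x89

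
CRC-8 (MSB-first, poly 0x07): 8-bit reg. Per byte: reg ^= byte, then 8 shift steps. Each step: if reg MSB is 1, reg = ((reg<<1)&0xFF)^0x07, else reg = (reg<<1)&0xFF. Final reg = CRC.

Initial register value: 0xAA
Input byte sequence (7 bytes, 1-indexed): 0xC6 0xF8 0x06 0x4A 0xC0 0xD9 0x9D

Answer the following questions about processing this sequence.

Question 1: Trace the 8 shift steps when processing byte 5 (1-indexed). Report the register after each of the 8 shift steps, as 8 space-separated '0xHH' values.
Answer: 0x99 0x35 0x6A 0xD4 0xAF 0x59 0xB2 0x63

Derivation:
After byte 1 (0xC6): reg=0x03
After byte 2 (0xF8): reg=0xEF
After byte 3 (0x06): reg=0x91
After byte 4 (0x4A): reg=0x0F
Register before byte 5: 0x0F
After XOR with byte 0xC0: 0xCF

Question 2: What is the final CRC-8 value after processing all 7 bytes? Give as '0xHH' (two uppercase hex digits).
Answer: 0x17

Derivation:
After byte 1 (0xC6): reg=0x03
After byte 2 (0xF8): reg=0xEF
After byte 3 (0x06): reg=0x91
After byte 4 (0x4A): reg=0x0F
After byte 5 (0xC0): reg=0x63
After byte 6 (0xD9): reg=0x2F
After byte 7 (0x9D): reg=0x17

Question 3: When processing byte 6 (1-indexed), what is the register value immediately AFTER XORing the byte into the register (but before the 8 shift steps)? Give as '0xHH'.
Register before byte 6: 0x63
Byte 6: 0xD9
0x63 XOR 0xD9 = 0xBA

Answer: 0xBA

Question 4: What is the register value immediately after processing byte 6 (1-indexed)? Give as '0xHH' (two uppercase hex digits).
After byte 1 (0xC6): reg=0x03
After byte 2 (0xF8): reg=0xEF
After byte 3 (0x06): reg=0x91
After byte 4 (0x4A): reg=0x0F
After byte 5 (0xC0): reg=0x63
After byte 6 (0xD9): reg=0x2F

Answer: 0x2F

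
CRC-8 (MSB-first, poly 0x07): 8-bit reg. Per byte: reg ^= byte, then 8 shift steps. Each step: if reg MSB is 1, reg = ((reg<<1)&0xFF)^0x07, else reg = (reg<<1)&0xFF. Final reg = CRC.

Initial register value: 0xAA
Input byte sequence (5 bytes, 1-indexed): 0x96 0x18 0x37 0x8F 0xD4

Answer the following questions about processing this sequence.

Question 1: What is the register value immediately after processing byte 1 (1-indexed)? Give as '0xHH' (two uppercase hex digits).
Answer: 0xB4

Derivation:
After byte 1 (0x96): reg=0xB4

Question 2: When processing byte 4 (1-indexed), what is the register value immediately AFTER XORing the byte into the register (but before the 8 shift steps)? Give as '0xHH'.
Answer: 0xEE

Derivation:
Register before byte 4: 0x61
Byte 4: 0x8F
0x61 XOR 0x8F = 0xEE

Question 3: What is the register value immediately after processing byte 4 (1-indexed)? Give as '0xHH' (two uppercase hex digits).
Answer: 0x84

Derivation:
After byte 1 (0x96): reg=0xB4
After byte 2 (0x18): reg=0x4D
After byte 3 (0x37): reg=0x61
After byte 4 (0x8F): reg=0x84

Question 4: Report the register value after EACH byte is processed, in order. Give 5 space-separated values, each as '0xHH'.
0xB4 0x4D 0x61 0x84 0xB7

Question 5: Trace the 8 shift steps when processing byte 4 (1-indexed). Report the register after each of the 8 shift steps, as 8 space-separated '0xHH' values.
After byte 1 (0x96): reg=0xB4
After byte 2 (0x18): reg=0x4D
After byte 3 (0x37): reg=0x61
Register before byte 4: 0x61
After XOR with byte 0x8F: 0xEE

Answer: 0xDB 0xB1 0x65 0xCA 0x93 0x21 0x42 0x84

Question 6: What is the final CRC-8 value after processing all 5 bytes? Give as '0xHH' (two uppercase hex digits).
Answer: 0xB7

Derivation:
After byte 1 (0x96): reg=0xB4
After byte 2 (0x18): reg=0x4D
After byte 3 (0x37): reg=0x61
After byte 4 (0x8F): reg=0x84
After byte 5 (0xD4): reg=0xB7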